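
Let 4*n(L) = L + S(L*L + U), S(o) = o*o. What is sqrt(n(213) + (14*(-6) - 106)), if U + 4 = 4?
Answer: sqrt(2058345614)/2 ≈ 22685.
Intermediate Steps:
U = 0 (U = -4 + 4 = 0)
S(o) = o**2
n(L) = L/4 + L**4/4 (n(L) = (L + (L*L + 0)**2)/4 = (L + (L**2 + 0)**2)/4 = (L + (L**2)**2)/4 = (L + L**4)/4 = L/4 + L**4/4)
sqrt(n(213) + (14*(-6) - 106)) = sqrt((1/4)*213*(1 + 213**3) + (14*(-6) - 106)) = sqrt((1/4)*213*(1 + 9663597) + (-84 - 106)) = sqrt((1/4)*213*9663598 - 190) = sqrt(1029173187/2 - 190) = sqrt(1029172807/2) = sqrt(2058345614)/2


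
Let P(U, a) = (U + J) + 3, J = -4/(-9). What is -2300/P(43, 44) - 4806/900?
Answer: -573303/10450 ≈ -54.862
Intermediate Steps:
J = 4/9 (J = -4*(-⅑) = 4/9 ≈ 0.44444)
P(U, a) = 31/9 + U (P(U, a) = (U + 4/9) + 3 = (4/9 + U) + 3 = 31/9 + U)
-2300/P(43, 44) - 4806/900 = -2300/(31/9 + 43) - 4806/900 = -2300/418/9 - 4806*1/900 = -2300*9/418 - 267/50 = -10350/209 - 267/50 = -573303/10450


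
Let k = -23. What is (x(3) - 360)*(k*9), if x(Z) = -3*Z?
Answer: 76383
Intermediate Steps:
(x(3) - 360)*(k*9) = (-3*3 - 360)*(-23*9) = (-9 - 360)*(-207) = -369*(-207) = 76383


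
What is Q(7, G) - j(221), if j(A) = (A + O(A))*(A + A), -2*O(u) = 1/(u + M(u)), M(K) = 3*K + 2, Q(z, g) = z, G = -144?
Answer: -86539829/886 ≈ -97675.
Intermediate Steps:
M(K) = 2 + 3*K
O(u) = -1/(2*(2 + 4*u)) (O(u) = -1/(2*(u + (2 + 3*u))) = -1/(2*(2 + 4*u)))
j(A) = 2*A*(A - 1/(4 + 8*A)) (j(A) = (A - 1/(4 + 8*A))*(A + A) = (A - 1/(4 + 8*A))*(2*A) = 2*A*(A - 1/(4 + 8*A)))
Q(7, G) - j(221) = 7 - 221*(-1 + 4*221*(1 + 2*221))/(2*(1 + 2*221)) = 7 - 221*(-1 + 4*221*(1 + 442))/(2*(1 + 442)) = 7 - 221*(-1 + 4*221*443)/(2*443) = 7 - 221*(-1 + 391612)/(2*443) = 7 - 221*391611/(2*443) = 7 - 1*86546031/886 = 7 - 86546031/886 = -86539829/886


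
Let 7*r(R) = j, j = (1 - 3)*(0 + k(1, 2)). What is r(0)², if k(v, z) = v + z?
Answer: 36/49 ≈ 0.73469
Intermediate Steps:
j = -6 (j = (1 - 3)*(0 + (1 + 2)) = -2*(0 + 3) = -2*3 = -6)
r(R) = -6/7 (r(R) = (⅐)*(-6) = -6/7)
r(0)² = (-6/7)² = 36/49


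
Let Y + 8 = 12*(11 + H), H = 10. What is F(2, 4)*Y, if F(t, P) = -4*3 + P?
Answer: -1952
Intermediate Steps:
Y = 244 (Y = -8 + 12*(11 + 10) = -8 + 12*21 = -8 + 252 = 244)
F(t, P) = -12 + P
F(2, 4)*Y = (-12 + 4)*244 = -8*244 = -1952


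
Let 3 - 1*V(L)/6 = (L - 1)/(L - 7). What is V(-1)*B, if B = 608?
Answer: 10032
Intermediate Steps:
V(L) = 18 - 6*(-1 + L)/(-7 + L) (V(L) = 18 - 6*(L - 1)/(L - 7) = 18 - 6*(-1 + L)/(-7 + L))
V(-1)*B = (12*(-10 - 1)/(-7 - 1))*608 = (12*(-11)/(-8))*608 = (12*(-⅛)*(-11))*608 = (33/2)*608 = 10032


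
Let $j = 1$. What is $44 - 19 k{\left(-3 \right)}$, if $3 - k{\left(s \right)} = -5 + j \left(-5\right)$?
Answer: $-203$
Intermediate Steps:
$k{\left(s \right)} = 13$ ($k{\left(s \right)} = 3 - \left(-5 + 1 \left(-5\right)\right) = 3 - \left(-5 - 5\right) = 3 - -10 = 3 + 10 = 13$)
$44 - 19 k{\left(-3 \right)} = 44 - 247 = -203$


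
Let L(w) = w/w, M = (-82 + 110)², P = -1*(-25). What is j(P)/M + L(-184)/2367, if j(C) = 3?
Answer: 7885/1855728 ≈ 0.0042490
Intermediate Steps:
P = 25
M = 784 (M = 28² = 784)
L(w) = 1
j(P)/M + L(-184)/2367 = 3/784 + 1/2367 = 7885/1855728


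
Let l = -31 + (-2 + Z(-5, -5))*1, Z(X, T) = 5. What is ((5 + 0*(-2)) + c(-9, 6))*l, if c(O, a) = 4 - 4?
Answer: -140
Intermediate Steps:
c(O, a) = 0
l = -28 (l = -31 + (-2 + 5)*1 = -31 + 3*1 = -31 + 3 = -28)
((5 + 0*(-2)) + c(-9, 6))*l = ((5 + 0*(-2)) + 0)*(-28) = ((5 + 0) + 0)*(-28) = (5 + 0)*(-28) = 5*(-28) = -140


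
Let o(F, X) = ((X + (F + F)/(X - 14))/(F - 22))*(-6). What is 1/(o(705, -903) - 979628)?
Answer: -626311/613546815542 ≈ -1.0208e-6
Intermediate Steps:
o(F, X) = -6*(X + 2*F/(-14 + X))/(-22 + F) (o(F, X) = ((X + (2*F)/(-14 + X))/(-22 + F))*(-6) = ((X + 2*F/(-14 + X))/(-22 + F))*(-6) = -6*(X + 2*F/(-14 + X))/(-22 + F))
1/(o(705, -903) - 979628) = 1/(6*(-1*(-903)² - 2*705 + 14*(-903))/(308 - 22*(-903) - 14*705 + 705*(-903)) - 979628) = 1/(6*(-1*815409 - 1410 - 12642)/(308 + 19866 - 9870 - 636615) - 979628) = 1/(6*(-815409 - 1410 - 12642)/(-626311) - 979628) = 1/(6*(-1/626311)*(-829461) - 979628) = 1/(4976766/626311 - 979628) = 1/(-613546815542/626311) = -626311/613546815542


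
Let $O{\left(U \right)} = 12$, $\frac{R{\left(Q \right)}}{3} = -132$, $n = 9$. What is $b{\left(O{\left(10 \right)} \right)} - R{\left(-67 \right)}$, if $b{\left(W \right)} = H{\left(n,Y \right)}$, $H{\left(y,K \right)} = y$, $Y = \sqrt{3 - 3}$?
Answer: $405$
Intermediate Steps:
$Y = 0$ ($Y = \sqrt{0} = 0$)
$R{\left(Q \right)} = -396$ ($R{\left(Q \right)} = 3 \left(-132\right) = -396$)
$b{\left(W \right)} = 9$
$b{\left(O{\left(10 \right)} \right)} - R{\left(-67 \right)} = 9 - -396 = 9 + 396 = 405$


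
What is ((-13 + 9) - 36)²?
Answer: 1600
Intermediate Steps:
((-13 + 9) - 36)² = (-4 - 36)² = (-40)² = 1600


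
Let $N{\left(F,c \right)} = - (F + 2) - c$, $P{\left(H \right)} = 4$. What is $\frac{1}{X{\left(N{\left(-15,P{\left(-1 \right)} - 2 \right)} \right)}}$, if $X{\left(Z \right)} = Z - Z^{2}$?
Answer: $- \frac{1}{110} \approx -0.0090909$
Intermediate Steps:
$N{\left(F,c \right)} = -2 - F - c$ ($N{\left(F,c \right)} = - (2 + F) - c = \left(-2 - F\right) - c = -2 - F - c$)
$\frac{1}{X{\left(N{\left(-15,P{\left(-1 \right)} - 2 \right)} \right)}} = \frac{1}{\left(-2 - -15 - \left(4 - 2\right)\right) \left(1 - \left(-2 - -15 - \left(4 - 2\right)\right)\right)} = \frac{1}{\left(-2 + 15 - \left(4 - 2\right)\right) \left(1 - \left(-2 + 15 - \left(4 - 2\right)\right)\right)} = \frac{1}{\left(-2 + 15 - 2\right) \left(1 - \left(-2 + 15 - 2\right)\right)} = \frac{1}{11 \left(1 - 11\right)} = \frac{1}{11 \left(-10\right)} = \frac{1}{-110} = - \frac{1}{110}$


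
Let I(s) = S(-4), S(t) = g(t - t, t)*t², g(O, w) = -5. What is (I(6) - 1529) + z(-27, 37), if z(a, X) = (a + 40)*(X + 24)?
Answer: -816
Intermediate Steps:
S(t) = -5*t²
z(a, X) = (24 + X)*(40 + a) (z(a, X) = (40 + a)*(24 + X) = (24 + X)*(40 + a))
I(s) = -80 (I(s) = -5*(-4)² = -5*16 = -80)
(I(6) - 1529) + z(-27, 37) = (-80 - 1529) + (960 + 24*(-27) + 40*37 + 37*(-27)) = -1609 + (960 - 648 + 1480 - 999) = -1609 + 793 = -816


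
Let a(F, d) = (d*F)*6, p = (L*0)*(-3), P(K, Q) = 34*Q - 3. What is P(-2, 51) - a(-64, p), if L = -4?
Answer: 1731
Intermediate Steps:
P(K, Q) = -3 + 34*Q
p = 0 (p = -4*0*(-3) = 0*(-3) = 0)
a(F, d) = 6*F*d (a(F, d) = (F*d)*6 = 6*F*d)
P(-2, 51) - a(-64, p) = (-3 + 34*51) - 6*(-64)*0 = (-3 + 1734) - 1*0 = 1731 + 0 = 1731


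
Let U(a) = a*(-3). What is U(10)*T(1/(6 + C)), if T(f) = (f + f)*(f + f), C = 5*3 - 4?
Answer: -120/289 ≈ -0.41523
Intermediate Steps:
U(a) = -3*a
C = 11 (C = 15 - 4 = 11)
T(f) = 4*f² (T(f) = (2*f)*(2*f) = 4*f²)
U(10)*T(1/(6 + C)) = (-3*10)*(4*(1/(6 + 11))²) = -120*(1/17)² = -120/289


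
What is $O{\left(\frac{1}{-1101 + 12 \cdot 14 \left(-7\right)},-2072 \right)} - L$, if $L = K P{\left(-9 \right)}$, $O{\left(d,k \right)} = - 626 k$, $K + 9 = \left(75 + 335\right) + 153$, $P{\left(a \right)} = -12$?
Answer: $1303720$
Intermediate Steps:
$K = 554$ ($K = -9 + \left(\left(75 + 335\right) + 153\right) = -9 + \left(410 + 153\right) = -9 + 563 = 554$)
$L = -6648$ ($L = 554 \left(-12\right) = -6648$)
$O{\left(\frac{1}{-1101 + 12 \cdot 14 \left(-7\right)},-2072 \right)} - L = \left(-626\right) \left(-2072\right) - -6648 = 1297072 + 6648 = 1303720$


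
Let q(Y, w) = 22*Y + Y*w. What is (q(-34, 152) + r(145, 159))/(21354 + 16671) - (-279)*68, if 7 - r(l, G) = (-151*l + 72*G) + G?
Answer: 721414679/38025 ≈ 18972.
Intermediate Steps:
r(l, G) = 7 - 73*G + 151*l (r(l, G) = 7 - ((-151*l + 72*G) + G) = 7 - (-151*l + 73*G) = 7 + (-73*G + 151*l) = 7 - 73*G + 151*l)
(q(-34, 152) + r(145, 159))/(21354 + 16671) - (-279)*68 = (-34*(22 + 152) + (7 - 73*159 + 151*145))/(21354 + 16671) - (-279)*68 = (-34*174 + (7 - 11607 + 21895))/38025 - 1*(-18972) = (-5916 + 10295)*(1/38025) + 18972 = 4379*(1/38025) + 18972 = 4379/38025 + 18972 = 721414679/38025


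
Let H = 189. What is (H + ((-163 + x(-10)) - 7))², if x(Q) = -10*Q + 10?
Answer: 16641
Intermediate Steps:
x(Q) = 10 - 10*Q
(H + ((-163 + x(-10)) - 7))² = (189 + ((-163 + (10 - 10*(-10))) - 7))² = (189 + ((-163 + (10 + 100)) - 7))² = (189 + ((-163 + 110) - 7))² = (189 + (-53 - 7))² = (189 - 60)² = 129² = 16641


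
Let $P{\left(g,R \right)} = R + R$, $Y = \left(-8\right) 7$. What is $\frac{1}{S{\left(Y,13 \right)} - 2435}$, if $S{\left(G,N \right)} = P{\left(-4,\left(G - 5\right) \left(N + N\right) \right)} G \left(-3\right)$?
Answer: $- \frac{1}{535331} \approx -1.868 \cdot 10^{-6}$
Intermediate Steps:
$Y = -56$
$P{\left(g,R \right)} = 2 R$
$S{\left(G,N \right)} = - 12 G N \left(-5 + G\right)$ ($S{\left(G,N \right)} = 2 \left(G - 5\right) \left(N + N\right) G \left(-3\right) = 2 \left(-5 + G\right) 2 N G \left(-3\right) = 2 \cdot 2 N \left(-5 + G\right) G \left(-3\right) = 4 N \left(-5 + G\right) G \left(-3\right) = 4 G N \left(-5 + G\right) \left(-3\right) = - 12 G N \left(-5 + G\right)$)
$\frac{1}{S{\left(Y,13 \right)} - 2435} = \frac{1}{12 \left(-56\right) 13 \left(5 - -56\right) - 2435} = \frac{1}{12 \left(-56\right) 13 \left(5 + 56\right) - 2435} = \frac{1}{12 \left(-56\right) 13 \cdot 61 - 2435} = \frac{1}{-532896 - 2435} = \frac{1}{-535331} = - \frac{1}{535331}$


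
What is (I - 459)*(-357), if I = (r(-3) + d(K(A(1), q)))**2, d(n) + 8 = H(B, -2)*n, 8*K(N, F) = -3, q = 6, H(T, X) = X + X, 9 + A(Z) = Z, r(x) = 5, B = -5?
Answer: 652239/4 ≈ 1.6306e+5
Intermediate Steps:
A(Z) = -9 + Z
H(T, X) = 2*X
K(N, F) = -3/8 (K(N, F) = (1/8)*(-3) = -3/8)
d(n) = -8 - 4*n (d(n) = -8 + (2*(-2))*n = -8 - 4*n)
I = 9/4 (I = (5 + (-8 - 4*(-3/8)))**2 = (5 + (-8 + 3/2))**2 = (5 - 13/2)**2 = (-3/2)**2 = 9/4 ≈ 2.2500)
(I - 459)*(-357) = (9/4 - 459)*(-357) = -1827/4*(-357) = 652239/4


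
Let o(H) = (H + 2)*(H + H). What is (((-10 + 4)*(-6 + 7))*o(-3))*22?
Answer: -792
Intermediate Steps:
o(H) = 2*H*(2 + H) (o(H) = (2 + H)*(2*H) = 2*H*(2 + H))
(((-10 + 4)*(-6 + 7))*o(-3))*22 = (((-10 + 4)*(-6 + 7))*(2*(-3)*(2 - 3)))*22 = ((-6*1)*(2*(-3)*(-1)))*22 = -6*6*22 = -36*22 = -792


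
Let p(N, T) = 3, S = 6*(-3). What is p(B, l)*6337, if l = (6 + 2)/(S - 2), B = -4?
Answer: 19011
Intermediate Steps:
S = -18
l = -2/5 (l = (6 + 2)/(-18 - 2) = 8/(-20) = 8*(-1/20) = -2/5 ≈ -0.40000)
p(B, l)*6337 = 3*6337 = 19011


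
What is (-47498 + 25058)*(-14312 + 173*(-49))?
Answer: 511385160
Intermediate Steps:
(-47498 + 25058)*(-14312 + 173*(-49)) = -22440*(-14312 - 8477) = -22440*(-22789) = 511385160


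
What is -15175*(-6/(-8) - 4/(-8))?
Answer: -75875/4 ≈ -18969.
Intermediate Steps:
-15175*(-6/(-8) - 4/(-8)) = -15175*(-6*(-1/8) - 4*(-1/8)) = -15175*(3/4 + 1/2) = -15175*5/4 = -75875/4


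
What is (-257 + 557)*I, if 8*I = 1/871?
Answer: 75/1742 ≈ 0.043054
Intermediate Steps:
I = 1/6968 (I = (⅛)/871 = (⅛)*(1/871) = 1/6968 ≈ 0.00014351)
(-257 + 557)*I = (-257 + 557)*(1/6968) = 300*(1/6968) = 75/1742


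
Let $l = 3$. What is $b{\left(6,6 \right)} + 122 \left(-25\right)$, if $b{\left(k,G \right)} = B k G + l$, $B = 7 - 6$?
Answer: $-3011$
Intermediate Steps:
$B = 1$ ($B = 7 - 6 = 1$)
$b{\left(k,G \right)} = 3 + G k$ ($b{\left(k,G \right)} = 1 k G + 3 = k G + 3 = G k + 3 = 3 + G k$)
$b{\left(6,6 \right)} + 122 \left(-25\right) = \left(3 + 6 \cdot 6\right) + 122 \left(-25\right) = \left(3 + 36\right) - 3050 = 39 - 3050 = -3011$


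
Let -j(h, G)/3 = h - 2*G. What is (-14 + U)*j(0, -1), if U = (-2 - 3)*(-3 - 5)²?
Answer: 2004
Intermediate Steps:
j(h, G) = -3*h + 6*G (j(h, G) = -3*(h - 2*G) = -3*h + 6*G)
U = -320 (U = -5*(-8)² = -5*64 = -320)
(-14 + U)*j(0, -1) = (-14 - 320)*(-3*0 + 6*(-1)) = -334*(0 - 6) = -334*(-6) = 2004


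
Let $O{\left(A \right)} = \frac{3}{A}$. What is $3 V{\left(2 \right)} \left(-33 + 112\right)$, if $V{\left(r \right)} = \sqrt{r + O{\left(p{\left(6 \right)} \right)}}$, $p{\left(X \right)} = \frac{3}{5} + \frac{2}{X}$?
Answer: $\frac{237 \sqrt{1022}}{14} \approx 541.18$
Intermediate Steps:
$p{\left(X \right)} = \frac{3}{5} + \frac{2}{X}$ ($p{\left(X \right)} = 3 \cdot \frac{1}{5} + \frac{2}{X} = \frac{3}{5} + \frac{2}{X}$)
$V{\left(r \right)} = \sqrt{\frac{45}{14} + r}$ ($V{\left(r \right)} = \sqrt{r + \frac{3}{\frac{3}{5} + \frac{2}{6}}} = \sqrt{r + \frac{3}{\frac{3}{5} + 2 \cdot \frac{1}{6}}} = \sqrt{r + \frac{3}{\frac{3}{5} + \frac{1}{3}}} = \sqrt{r + \frac{3}{\frac{14}{15}}} = \sqrt{r + 3 \cdot \frac{15}{14}} = \sqrt{r + \frac{45}{14}} = \sqrt{\frac{45}{14} + r}$)
$3 V{\left(2 \right)} \left(-33 + 112\right) = 3 \frac{\sqrt{630 + 196 \cdot 2}}{14} \left(-33 + 112\right) = 3 \frac{\sqrt{630 + 392}}{14} \cdot 79 = 3 \frac{\sqrt{1022}}{14} \cdot 79 = \frac{3 \sqrt{1022}}{14} \cdot 79 = \frac{237 \sqrt{1022}}{14}$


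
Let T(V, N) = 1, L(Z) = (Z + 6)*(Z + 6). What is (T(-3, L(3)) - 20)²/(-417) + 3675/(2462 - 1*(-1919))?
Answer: -49066/1826877 ≈ -0.026858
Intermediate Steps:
L(Z) = (6 + Z)² (L(Z) = (6 + Z)*(6 + Z) = (6 + Z)²)
(T(-3, L(3)) - 20)²/(-417) + 3675/(2462 - 1*(-1919)) = (1 - 20)²/(-417) + 3675/(2462 - 1*(-1919)) = (-19)²*(-1/417) + 3675/(2462 + 1919) = 361*(-1/417) + 3675/4381 = -361/417 + 3675*(1/4381) = -361/417 + 3675/4381 = -49066/1826877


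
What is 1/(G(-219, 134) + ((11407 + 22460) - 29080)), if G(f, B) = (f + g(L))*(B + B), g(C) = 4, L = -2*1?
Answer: -1/52833 ≈ -1.8928e-5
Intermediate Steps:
L = -2
G(f, B) = 2*B*(4 + f) (G(f, B) = (f + 4)*(B + B) = (4 + f)*(2*B) = 2*B*(4 + f))
1/(G(-219, 134) + ((11407 + 22460) - 29080)) = 1/(2*134*(4 - 219) + ((11407 + 22460) - 29080)) = 1/(2*134*(-215) + (33867 - 29080)) = 1/(-57620 + 4787) = 1/(-52833) = -1/52833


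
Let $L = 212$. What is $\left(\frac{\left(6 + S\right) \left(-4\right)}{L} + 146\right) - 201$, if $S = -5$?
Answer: $- \frac{2916}{53} \approx -55.019$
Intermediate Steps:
$\left(\frac{\left(6 + S\right) \left(-4\right)}{L} + 146\right) - 201 = \left(\frac{\left(6 - 5\right) \left(-4\right)}{212} + 146\right) - 201 = \left(1 \left(-4\right) \frac{1}{212} + 146\right) - 201 = \left(\left(-4\right) \frac{1}{212} + 146\right) - 201 = \left(- \frac{1}{53} + 146\right) - 201 = \frac{7737}{53} - 201 = - \frac{2916}{53}$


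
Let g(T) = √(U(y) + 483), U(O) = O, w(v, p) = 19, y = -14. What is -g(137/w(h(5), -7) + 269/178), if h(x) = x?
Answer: -√469 ≈ -21.656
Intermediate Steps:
g(T) = √469 (g(T) = √(-14 + 483) = √469)
-g(137/w(h(5), -7) + 269/178) = -√469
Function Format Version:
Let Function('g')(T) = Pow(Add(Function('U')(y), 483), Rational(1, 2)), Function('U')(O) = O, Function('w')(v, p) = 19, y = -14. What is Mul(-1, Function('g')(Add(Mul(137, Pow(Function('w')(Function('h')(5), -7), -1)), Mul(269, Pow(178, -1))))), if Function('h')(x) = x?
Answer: Mul(-1, Pow(469, Rational(1, 2))) ≈ -21.656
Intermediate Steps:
Function('g')(T) = Pow(469, Rational(1, 2)) (Function('g')(T) = Pow(Add(-14, 483), Rational(1, 2)) = Pow(469, Rational(1, 2)))
Mul(-1, Function('g')(Add(Mul(137, Pow(Function('w')(Function('h')(5), -7), -1)), Mul(269, Pow(178, -1))))) = Mul(-1, Pow(469, Rational(1, 2)))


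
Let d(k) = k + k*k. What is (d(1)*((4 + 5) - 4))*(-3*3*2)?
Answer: -180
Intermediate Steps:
d(k) = k + k²
(d(1)*((4 + 5) - 4))*(-3*3*2) = ((1*(1 + 1))*((4 + 5) - 4))*(-3*3*2) = ((1*2)*(9 - 4))*(-9*2) = (2*5)*(-18) = 10*(-18) = -180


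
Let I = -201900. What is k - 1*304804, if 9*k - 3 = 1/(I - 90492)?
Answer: -802099383337/2631528 ≈ -3.0480e+5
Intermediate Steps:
k = 877175/2631528 (k = ⅓ + 1/(9*(-201900 - 90492)) = ⅓ + (⅑)/(-292392) = ⅓ + (⅑)*(-1/292392) = ⅓ - 1/2631528 = 877175/2631528 ≈ 0.33333)
k - 1*304804 = 877175/2631528 - 1*304804 = 877175/2631528 - 304804 = -802099383337/2631528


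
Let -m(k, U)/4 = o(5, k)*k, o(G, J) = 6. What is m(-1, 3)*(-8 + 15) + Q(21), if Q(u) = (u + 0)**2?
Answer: 609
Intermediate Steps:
Q(u) = u**2
m(k, U) = -24*k
m(-1, 3)*(-8 + 15) + Q(21) = (-24*(-1))*(-8 + 15) + 21**2 = 24*7 + 441 = 168 + 441 = 609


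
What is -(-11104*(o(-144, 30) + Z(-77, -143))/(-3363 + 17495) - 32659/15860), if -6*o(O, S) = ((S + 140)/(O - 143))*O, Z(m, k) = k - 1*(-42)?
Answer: -1422737434231/16081580060 ≈ -88.470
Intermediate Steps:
Z(m, k) = 42 + k (Z(m, k) = k + 42 = 42 + k)
o(O, S) = -O*(140 + S)/(6*(-143 + O)) (o(O, S) = -(S + 140)/(O - 143)*O/6 = -(140 + S)/(-143 + O)*O/6 = -O*(140 + S)/(6*(-143 + O)))
-(-11104*(o(-144, 30) + Z(-77, -143))/(-3363 + 17495) - 32659/15860) = -(-11104*(-1*(-144)*(140 + 30)/(-858 + 6*(-144)) + (42 - 143))/(-3363 + 17495) - 32659/15860) = -(-(-280376/3533 + 67956480/(3533*(-858 - 864))) - 32659*1/15860) = -(-11104/(14132/(-1*(-144)*170/(-1722) - 101)) - 32659/15860) = -(-11104/(14132/(-1*(-144)*(-1/1722)*170 - 101)) - 32659/15860) = -(-11104/(14132/(-4080/287 - 101)) - 32659/15860) = -(-11104/(14132/(-33067/287)) - 32659/15860) = -(-11104/(14132*(-287/33067)) - 32659/15860) = -(-11104/(-4055884/33067) - 32659/15860) = -(-11104*(-33067/4055884) - 32659/15860) = -(91793992/1013971 - 32659/15860) = -1*1422737434231/16081580060 = -1422737434231/16081580060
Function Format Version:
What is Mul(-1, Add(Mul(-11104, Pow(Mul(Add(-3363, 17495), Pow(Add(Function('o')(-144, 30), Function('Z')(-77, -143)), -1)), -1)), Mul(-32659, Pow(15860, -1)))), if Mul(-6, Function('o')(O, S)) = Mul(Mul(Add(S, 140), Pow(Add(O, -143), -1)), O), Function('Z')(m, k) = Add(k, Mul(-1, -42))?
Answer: Rational(-1422737434231, 16081580060) ≈ -88.470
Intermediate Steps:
Function('Z')(m, k) = Add(42, k) (Function('Z')(m, k) = Add(k, 42) = Add(42, k))
Function('o')(O, S) = Mul(Rational(-1, 6), O, Pow(Add(-143, O), -1), Add(140, S)) (Function('o')(O, S) = Mul(Rational(-1, 6), Mul(Mul(Add(S, 140), Pow(Add(O, -143), -1)), O)) = Mul(Rational(-1, 6), Mul(Mul(Add(140, S), Pow(Add(-143, O), -1)), O)) = Mul(Rational(-1, 6), Mul(Mul(Pow(Add(-143, O), -1), Add(140, S)), O)) = Mul(Rational(-1, 6), Mul(O, Pow(Add(-143, O), -1), Add(140, S))) = Mul(Rational(-1, 6), O, Pow(Add(-143, O), -1), Add(140, S)))
Mul(-1, Add(Mul(-11104, Pow(Mul(Add(-3363, 17495), Pow(Add(Function('o')(-144, 30), Function('Z')(-77, -143)), -1)), -1)), Mul(-32659, Pow(15860, -1)))) = Mul(-1, Add(Mul(-11104, Pow(Mul(Add(-3363, 17495), Pow(Add(Mul(-1, -144, Pow(Add(-858, Mul(6, -144)), -1), Add(140, 30)), Add(42, -143)), -1)), -1)), Mul(-32659, Pow(15860, -1)))) = Mul(-1, Add(Mul(-11104, Pow(Mul(14132, Pow(Add(Mul(-1, -144, Pow(Add(-858, -864), -1), 170), -101), -1)), -1)), Mul(-32659, Rational(1, 15860)))) = Mul(-1, Add(Mul(-11104, Pow(Mul(14132, Pow(Add(Mul(-1, -144, Pow(-1722, -1), 170), -101), -1)), -1)), Rational(-32659, 15860))) = Mul(-1, Add(Mul(-11104, Pow(Mul(14132, Pow(Add(Mul(-1, -144, Rational(-1, 1722), 170), -101), -1)), -1)), Rational(-32659, 15860))) = Mul(-1, Add(Mul(-11104, Pow(Mul(14132, Pow(Add(Rational(-4080, 287), -101), -1)), -1)), Rational(-32659, 15860))) = Mul(-1, Add(Mul(-11104, Pow(Mul(14132, Pow(Rational(-33067, 287), -1)), -1)), Rational(-32659, 15860))) = Mul(-1, Add(Mul(-11104, Pow(Mul(14132, Rational(-287, 33067)), -1)), Rational(-32659, 15860))) = Mul(-1, Add(Mul(-11104, Pow(Rational(-4055884, 33067), -1)), Rational(-32659, 15860))) = Mul(-1, Add(Mul(-11104, Rational(-33067, 4055884)), Rational(-32659, 15860))) = Mul(-1, Add(Rational(91793992, 1013971), Rational(-32659, 15860))) = Mul(-1, Rational(1422737434231, 16081580060)) = Rational(-1422737434231, 16081580060)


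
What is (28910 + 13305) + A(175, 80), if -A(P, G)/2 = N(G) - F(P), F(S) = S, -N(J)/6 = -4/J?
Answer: 212822/5 ≈ 42564.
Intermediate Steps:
N(J) = 24/J (N(J) = -(-24)/J = 24/J)
A(P, G) = -48/G + 2*P (A(P, G) = -2*(24/G - P) = -2*(-P + 24/G) = -48/G + 2*P)
(28910 + 13305) + A(175, 80) = (28910 + 13305) + (-48/80 + 2*175) = 42215 + (-48*1/80 + 350) = 42215 + (-⅗ + 350) = 42215 + 1747/5 = 212822/5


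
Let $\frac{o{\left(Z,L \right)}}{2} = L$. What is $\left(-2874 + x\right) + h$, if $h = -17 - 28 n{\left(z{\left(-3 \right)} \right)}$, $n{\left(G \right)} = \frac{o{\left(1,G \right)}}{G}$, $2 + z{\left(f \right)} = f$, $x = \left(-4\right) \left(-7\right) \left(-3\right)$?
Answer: $-3031$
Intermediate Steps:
$o{\left(Z,L \right)} = 2 L$
$x = -84$ ($x = 28 \left(-3\right) = -84$)
$z{\left(f \right)} = -2 + f$
$n{\left(G \right)} = 2$ ($n{\left(G \right)} = \frac{2 G}{G} = 2$)
$h = -73$ ($h = -17 - 56 = -73$)
$\left(-2874 + x\right) + h = \left(-2874 - 84\right) - 73 = -2958 - 73 = -3031$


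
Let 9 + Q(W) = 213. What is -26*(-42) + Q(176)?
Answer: 1296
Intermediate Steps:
Q(W) = 204 (Q(W) = -9 + 213 = 204)
-26*(-42) + Q(176) = -26*(-42) + 204 = 1092 + 204 = 1296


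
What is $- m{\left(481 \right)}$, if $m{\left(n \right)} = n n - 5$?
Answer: $-231356$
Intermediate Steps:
$m{\left(n \right)} = -5 + n^{2}$ ($m{\left(n \right)} = n^{2} - 5 = -5 + n^{2}$)
$- m{\left(481 \right)} = - (-5 + 481^{2}) = - (-5 + 231361) = \left(-1\right) 231356 = -231356$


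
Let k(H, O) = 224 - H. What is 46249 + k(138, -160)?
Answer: 46335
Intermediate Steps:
46249 + k(138, -160) = 46249 + (224 - 1*138) = 46249 + (224 - 138) = 46249 + 86 = 46335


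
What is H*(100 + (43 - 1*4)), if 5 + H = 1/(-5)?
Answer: -3614/5 ≈ -722.80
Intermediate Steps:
H = -26/5 (H = -5 + 1/(-5) = -5 - ⅕ = -26/5 ≈ -5.2000)
H*(100 + (43 - 1*4)) = -26*(100 + (43 - 1*4))/5 = -26*(100 + (43 - 4))/5 = -26*(100 + 39)/5 = -26/5*139 = -3614/5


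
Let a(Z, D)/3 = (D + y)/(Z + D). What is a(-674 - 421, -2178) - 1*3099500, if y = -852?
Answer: -3381551470/1091 ≈ -3.0995e+6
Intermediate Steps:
a(Z, D) = 3*(-852 + D)/(D + Z) (a(Z, D) = 3*((D - 852)/(Z + D)) = 3*((-852 + D)/(D + Z)) = 3*(-852 + D)/(D + Z))
a(-674 - 421, -2178) - 1*3099500 = 3*(-852 - 2178)/(-2178 + (-674 - 421)) - 1*3099500 = 3*(-3030)/(-2178 - 1095) - 3099500 = 3*(-3030)/(-3273) - 3099500 = 3*(-1/3273)*(-3030) - 3099500 = 3030/1091 - 3099500 = -3381551470/1091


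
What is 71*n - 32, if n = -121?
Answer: -8623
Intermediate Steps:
71*n - 32 = 71*(-121) - 32 = -8591 - 32 = -8623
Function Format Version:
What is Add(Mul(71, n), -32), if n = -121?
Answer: -8623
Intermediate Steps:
Add(Mul(71, n), -32) = Add(Mul(71, -121), -32) = Add(-8591, -32) = -8623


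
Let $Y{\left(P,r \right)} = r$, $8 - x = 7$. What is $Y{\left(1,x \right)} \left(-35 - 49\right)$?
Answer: $-84$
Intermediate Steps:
$x = 1$ ($x = 8 - 7 = 1$)
$Y{\left(1,x \right)} \left(-35 - 49\right) = 1 \left(-35 - 49\right) = 1 \left(-84\right) = -84$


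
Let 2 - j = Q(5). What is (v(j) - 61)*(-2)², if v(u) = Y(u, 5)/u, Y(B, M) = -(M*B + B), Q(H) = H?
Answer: -268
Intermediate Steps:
Y(B, M) = -B - B*M (Y(B, M) = -(B*M + B) = -(B + B*M) = -B - B*M)
j = -3 (j = 2 - 1*5 = 2 - 5 = -3)
v(u) = -6 (v(u) = (-u*(1 + 5))/u = (-1*u*6)/u = (-6*u)/u = -6)
(v(j) - 61)*(-2)² = (-6 - 61)*(-2)² = -67*4 = -268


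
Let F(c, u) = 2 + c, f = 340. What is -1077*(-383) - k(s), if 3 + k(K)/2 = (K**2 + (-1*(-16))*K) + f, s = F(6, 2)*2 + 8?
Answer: 409897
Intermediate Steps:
s = 24 (s = (2 + 6)*2 + 8 = 8*2 + 8 = 16 + 8 = 24)
k(K) = 674 + 2*K**2 + 32*K (k(K) = -6 + 2*((K**2 + (-1*(-16))*K) + 340) = -6 + 2*((K**2 + 16*K) + 340) = -6 + 2*(340 + K**2 + 16*K) = -6 + (680 + 2*K**2 + 32*K) = 674 + 2*K**2 + 32*K)
-1077*(-383) - k(s) = -1077*(-383) - (674 + 2*24**2 + 32*24) = 412491 - (674 + 2*576 + 768) = 412491 - (674 + 1152 + 768) = 412491 - 1*2594 = 412491 - 2594 = 409897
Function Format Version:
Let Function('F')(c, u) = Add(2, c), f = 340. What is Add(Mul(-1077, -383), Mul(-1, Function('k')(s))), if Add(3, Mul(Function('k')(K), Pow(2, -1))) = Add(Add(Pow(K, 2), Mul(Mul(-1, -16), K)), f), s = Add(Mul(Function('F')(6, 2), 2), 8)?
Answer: 409897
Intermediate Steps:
s = 24 (s = Add(Mul(Add(2, 6), 2), 8) = Add(Mul(8, 2), 8) = Add(16, 8) = 24)
Function('k')(K) = Add(674, Mul(2, Pow(K, 2)), Mul(32, K)) (Function('k')(K) = Add(-6, Mul(2, Add(Add(Pow(K, 2), Mul(Mul(-1, -16), K)), 340))) = Add(-6, Mul(2, Add(Add(Pow(K, 2), Mul(16, K)), 340))) = Add(-6, Mul(2, Add(340, Pow(K, 2), Mul(16, K)))) = Add(-6, Add(680, Mul(2, Pow(K, 2)), Mul(32, K))) = Add(674, Mul(2, Pow(K, 2)), Mul(32, K)))
Add(Mul(-1077, -383), Mul(-1, Function('k')(s))) = Add(Mul(-1077, -383), Mul(-1, Add(674, Mul(2, Pow(24, 2)), Mul(32, 24)))) = Add(412491, Mul(-1, Add(674, Mul(2, 576), 768))) = Add(412491, Mul(-1, Add(674, 1152, 768))) = Add(412491, Mul(-1, 2594)) = Add(412491, -2594) = 409897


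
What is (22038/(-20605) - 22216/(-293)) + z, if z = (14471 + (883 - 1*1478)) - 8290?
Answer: 34175465836/6037265 ≈ 5660.8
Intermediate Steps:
z = 5586 (z = (14471 + (883 - 1478)) - 8290 = (14471 - 595) - 8290 = 13876 - 8290 = 5586)
(22038/(-20605) - 22216/(-293)) + z = (22038/(-20605) - 22216/(-293)) + 5586 = (22038*(-1/20605) - 22216*(-1/293)) + 5586 = (-22038/20605 + 22216/293) + 5586 = 451303546/6037265 + 5586 = 34175465836/6037265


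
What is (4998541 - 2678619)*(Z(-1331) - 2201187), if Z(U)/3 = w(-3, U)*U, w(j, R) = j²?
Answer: -5189953184328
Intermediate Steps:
Z(U) = 27*U (Z(U) = 3*((-3)²*U) = 3*(9*U) = 27*U)
(4998541 - 2678619)*(Z(-1331) - 2201187) = (4998541 - 2678619)*(27*(-1331) - 2201187) = 2319922*(-35937 - 2201187) = 2319922*(-2237124) = -5189953184328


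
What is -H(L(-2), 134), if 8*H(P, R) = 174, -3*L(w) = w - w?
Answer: -87/4 ≈ -21.750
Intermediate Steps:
L(w) = 0 (L(w) = -(w - w)/3 = -1/3*0 = 0)
H(P, R) = 87/4 (H(P, R) = (1/8)*174 = 87/4)
-H(L(-2), 134) = -1*87/4 = -87/4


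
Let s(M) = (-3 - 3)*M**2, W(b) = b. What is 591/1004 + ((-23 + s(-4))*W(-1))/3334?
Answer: 1044935/1673668 ≈ 0.62434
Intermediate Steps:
s(M) = -6*M**2
591/1004 + ((-23 + s(-4))*W(-1))/3334 = 591/1004 + ((-23 - 6*(-4)**2)*(-1))/3334 = 591*(1/1004) + ((-23 - 6*16)*(-1))*(1/3334) = 591/1004 + ((-23 - 96)*(-1))*(1/3334) = 591/1004 - 119*(-1)*(1/3334) = 591/1004 + 119*(1/3334) = 591/1004 + 119/3334 = 1044935/1673668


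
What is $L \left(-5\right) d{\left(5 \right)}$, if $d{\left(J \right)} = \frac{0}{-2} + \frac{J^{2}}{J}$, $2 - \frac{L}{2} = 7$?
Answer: $250$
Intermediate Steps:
$L = -10$ ($L = 4 - 14 = -10$)
$d{\left(J \right)} = J$ ($d{\left(J \right)} = 0 \left(- \frac{1}{2}\right) + J = 0 + J = J$)
$L \left(-5\right) d{\left(5 \right)} = \left(-10\right) \left(-5\right) 5 = 50 \cdot 5 = 250$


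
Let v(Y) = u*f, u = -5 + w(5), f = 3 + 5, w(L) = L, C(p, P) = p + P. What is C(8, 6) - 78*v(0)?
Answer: 14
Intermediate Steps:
C(p, P) = P + p
f = 8
u = 0 (u = -5 + 5 = 0)
v(Y) = 0 (v(Y) = 0*8 = 0)
C(8, 6) - 78*v(0) = (6 + 8) - 78*0 = 14 + 0 = 14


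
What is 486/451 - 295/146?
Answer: -62089/65846 ≈ -0.94294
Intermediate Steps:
486/451 - 295/146 = -62089/65846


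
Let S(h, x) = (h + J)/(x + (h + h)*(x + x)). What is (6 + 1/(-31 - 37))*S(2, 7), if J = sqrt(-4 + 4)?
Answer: 407/2142 ≈ 0.19001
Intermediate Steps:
J = 0 (J = sqrt(0) = 0)
S(h, x) = h/(x + 4*h*x) (S(h, x) = (h + 0)/(x + (h + h)*(x + x)) = h/(x + (2*h)*(2*x)) = h/(x + 4*h*x))
(6 + 1/(-31 - 37))*S(2, 7) = (6 + 1/(-31 - 37))*(2/(7*(1 + 4*2))) = (6 + 1/(-68))*(2*(1/7)/(1 + 8)) = (6 - 1/68)*(2*(1/7)/9) = 407*(2*(1/7)*(1/9))/68 = (407/68)*(2/63) = 407/2142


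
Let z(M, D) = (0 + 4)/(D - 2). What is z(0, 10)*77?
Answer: 77/2 ≈ 38.500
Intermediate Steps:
z(M, D) = 4/(-2 + D)
z(0, 10)*77 = (4/(-2 + 10))*77 = (4/8)*77 = (4*(⅛))*77 = (½)*77 = 77/2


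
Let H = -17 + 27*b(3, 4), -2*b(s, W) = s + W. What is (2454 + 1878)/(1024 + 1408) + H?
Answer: -3511/32 ≈ -109.72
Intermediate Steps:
b(s, W) = -W/2 - s/2 (b(s, W) = -(s + W)/2 = -(W + s)/2 = -W/2 - s/2)
H = -223/2 (H = -17 + 27*(-½*4 - ½*3) = -17 + 27*(-2 - 3/2) = -17 + 27*(-7/2) = -17 - 189/2 = -223/2 ≈ -111.50)
(2454 + 1878)/(1024 + 1408) + H = (2454 + 1878)/(1024 + 1408) - 223/2 = 4332/2432 - 223/2 = 4332*(1/2432) - 223/2 = 57/32 - 223/2 = -3511/32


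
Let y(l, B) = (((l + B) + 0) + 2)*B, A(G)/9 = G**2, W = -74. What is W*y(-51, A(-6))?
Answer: -6593400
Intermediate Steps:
A(G) = 9*G**2
y(l, B) = B*(2 + B + l) (y(l, B) = (((B + l) + 0) + 2)*B = ((B + l) + 2)*B = (2 + B + l)*B = B*(2 + B + l))
W*y(-51, A(-6)) = -74*9*(-6)**2*(2 + 9*(-6)**2 - 51) = -74*9*36*(2 + 9*36 - 51) = -23976*(2 + 324 - 51) = -23976*275 = -74*89100 = -6593400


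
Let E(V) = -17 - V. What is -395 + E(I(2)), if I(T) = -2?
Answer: -410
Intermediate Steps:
-395 + E(I(2)) = -395 + (-17 - 1*(-2)) = -395 + (-17 + 2) = -395 - 15 = -410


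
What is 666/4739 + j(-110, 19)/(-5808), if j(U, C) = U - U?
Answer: 666/4739 ≈ 0.14054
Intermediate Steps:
j(U, C) = 0
666/4739 + j(-110, 19)/(-5808) = 666/4739 + 0/(-5808) = 666*(1/4739) + 0*(-1/5808) = 666/4739 + 0 = 666/4739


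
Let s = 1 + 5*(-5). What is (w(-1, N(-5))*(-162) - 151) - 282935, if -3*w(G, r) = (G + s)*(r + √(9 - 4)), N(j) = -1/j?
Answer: -283356 - 1350*√5 ≈ -2.8637e+5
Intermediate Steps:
s = -24 (s = 1 - 25 = -24)
w(G, r) = -(-24 + G)*(r + √5)/3 (w(G, r) = -(G - 24)*(r + √(9 - 4))/3 = -(-24 + G)*(r + √5)/3)
(w(-1, N(-5))*(-162) - 151) - 282935 = ((8*(-1/(-5)) + 8*√5 - ⅓*(-1)*(-1/(-5)) - ⅓*(-1)*√5)*(-162) - 151) - 282935 = ((8*(-1*(-⅕)) + 8*√5 - ⅓*(-1)*(-1*(-⅕)) + √5/3)*(-162) - 151) - 282935 = ((8*(⅕) + 8*√5 - ⅓*(-1)*⅕ + √5/3)*(-162) - 151) - 282935 = ((8/5 + 8*√5 + 1/15 + √5/3)*(-162) - 151) - 282935 = ((5/3 + 25*√5/3)*(-162) - 151) - 282935 = ((-270 - 1350*√5) - 151) - 282935 = (-421 - 1350*√5) - 282935 = -283356 - 1350*√5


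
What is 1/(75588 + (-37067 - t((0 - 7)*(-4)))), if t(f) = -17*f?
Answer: 1/38997 ≈ 2.5643e-5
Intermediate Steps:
1/(75588 + (-37067 - t((0 - 7)*(-4)))) = 1/(75588 + (-37067 - (-17)*(0 - 7)*(-4))) = 1/(75588 + (-37067 - (-17)*(-7*(-4)))) = 1/(75588 + (-37067 - (-17)*28)) = 1/(75588 + (-37067 - 1*(-476))) = 1/(75588 + (-37067 + 476)) = 1/(75588 - 36591) = 1/38997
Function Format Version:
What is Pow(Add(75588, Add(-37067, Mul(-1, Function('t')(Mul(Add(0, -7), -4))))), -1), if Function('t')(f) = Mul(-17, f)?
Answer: Rational(1, 38997) ≈ 2.5643e-5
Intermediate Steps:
Pow(Add(75588, Add(-37067, Mul(-1, Function('t')(Mul(Add(0, -7), -4))))), -1) = Pow(Add(75588, Add(-37067, Mul(-1, Mul(-17, Mul(Add(0, -7), -4))))), -1) = Pow(Add(75588, Add(-37067, Mul(-1, Mul(-17, Mul(-7, -4))))), -1) = Pow(Add(75588, Add(-37067, Mul(-1, Mul(-17, 28)))), -1) = Pow(Add(75588, Add(-37067, Mul(-1, -476))), -1) = Pow(Add(75588, Add(-37067, 476)), -1) = Pow(Add(75588, -36591), -1) = Pow(38997, -1) = Rational(1, 38997)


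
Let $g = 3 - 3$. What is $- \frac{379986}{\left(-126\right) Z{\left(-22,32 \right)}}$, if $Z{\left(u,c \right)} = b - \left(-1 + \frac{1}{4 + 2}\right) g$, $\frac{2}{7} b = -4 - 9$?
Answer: $- \frac{126662}{1911} \approx -66.281$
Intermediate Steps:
$b = - \frac{91}{2}$ ($b = \frac{7 \left(-4 - 9\right)}{2} = \frac{7}{2} \left(-13\right) = - \frac{91}{2} \approx -45.5$)
$g = 0$ ($g = 3 - 3 = 0$)
$Z{\left(u,c \right)} = - \frac{91}{2}$ ($Z{\left(u,c \right)} = - \frac{91}{2} - \left(-1 + \frac{1}{4 + 2}\right) 0 = - \frac{91}{2} - \left(-1 + \frac{1}{6}\right) 0 = - \frac{91}{2} - \left(- \frac{5}{6}\right) 0 = - \frac{91}{2} - 0 = - \frac{91}{2} + 0 = - \frac{91}{2}$)
$- \frac{379986}{\left(-126\right) Z{\left(-22,32 \right)}} = - \frac{379986}{\left(-126\right) \left(- \frac{91}{2}\right)} = - \frac{379986}{5733} = \left(-379986\right) \frac{1}{5733} = - \frac{126662}{1911}$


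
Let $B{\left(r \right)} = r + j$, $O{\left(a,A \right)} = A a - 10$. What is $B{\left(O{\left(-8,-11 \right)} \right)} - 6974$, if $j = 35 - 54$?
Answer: $-6915$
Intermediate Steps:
$O{\left(a,A \right)} = -10 + A a$
$j = -19$ ($j = 35 - 54 = -19$)
$B{\left(r \right)} = -19 + r$ ($B{\left(r \right)} = r - 19 = -19 + r$)
$B{\left(O{\left(-8,-11 \right)} \right)} - 6974 = \left(-19 - -78\right) - 6974 = \left(-19 + \left(-10 + 88\right)\right) - 6974 = \left(-19 + 78\right) - 6974 = 59 - 6974 = -6915$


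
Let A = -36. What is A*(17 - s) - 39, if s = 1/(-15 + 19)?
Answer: -642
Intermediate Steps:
s = ¼ (s = 1/4 = ¼ ≈ 0.25000)
A*(17 - s) - 39 = -36*(17 - 1*¼) - 39 = -36*(17 - ¼) - 39 = -36*67/4 - 39 = -603 - 39 = -642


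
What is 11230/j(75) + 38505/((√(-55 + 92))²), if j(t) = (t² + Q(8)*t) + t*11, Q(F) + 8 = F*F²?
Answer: 170426176/163725 ≈ 1040.9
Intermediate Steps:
Q(F) = -8 + F³ (Q(F) = -8 + F*F² = -8 + F³)
j(t) = t² + 515*t (j(t) = (t² + (-8 + 8³)*t) + t*11 = (t² + (-8 + 512)*t) + 11*t = (t² + 504*t) + 11*t = t² + 515*t)
11230/j(75) + 38505/((√(-55 + 92))²) = 11230/((75*(515 + 75))) + 38505/((√(-55 + 92))²) = 11230/((75*590)) + 38505/((√37)²) = 11230/44250 + 38505/37 = 11230*(1/44250) + 38505*(1/37) = 1123/4425 + 38505/37 = 170426176/163725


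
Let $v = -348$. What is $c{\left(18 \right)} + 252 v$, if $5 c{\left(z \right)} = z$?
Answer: $- \frac{438462}{5} \approx -87692.0$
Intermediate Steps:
$c{\left(z \right)} = \frac{z}{5}$
$c{\left(18 \right)} + 252 v = \frac{1}{5} \cdot 18 + 252 \left(-348\right) = \frac{18}{5} - 87696 = - \frac{438462}{5}$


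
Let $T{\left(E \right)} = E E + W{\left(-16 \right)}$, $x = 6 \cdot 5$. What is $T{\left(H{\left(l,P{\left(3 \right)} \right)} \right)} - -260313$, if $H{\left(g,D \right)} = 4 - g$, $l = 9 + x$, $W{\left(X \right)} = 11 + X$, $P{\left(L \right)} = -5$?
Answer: $261533$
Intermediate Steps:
$x = 30$
$l = 39$ ($l = 9 + 30 = 39$)
$T{\left(E \right)} = -5 + E^{2}$ ($T{\left(E \right)} = E E + \left(11 - 16\right) = E^{2} - 5 = -5 + E^{2}$)
$T{\left(H{\left(l,P{\left(3 \right)} \right)} \right)} - -260313 = \left(-5 + \left(4 - 39\right)^{2}\right) - -260313 = \left(-5 + \left(4 - 39\right)^{2}\right) + 260313 = \left(-5 + \left(-35\right)^{2}\right) + 260313 = \left(-5 + 1225\right) + 260313 = 1220 + 260313 = 261533$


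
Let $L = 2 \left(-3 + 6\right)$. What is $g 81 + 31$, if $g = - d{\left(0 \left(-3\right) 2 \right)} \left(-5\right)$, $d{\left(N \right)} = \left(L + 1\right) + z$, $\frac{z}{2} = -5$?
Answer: $-1184$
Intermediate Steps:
$L = 6$ ($L = 2 \cdot 3 = 6$)
$z = -10$ ($z = 2 \left(-5\right) = -10$)
$d{\left(N \right)} = -3$ ($d{\left(N \right)} = \left(6 + 1\right) - 10 = 7 - 10 = -3$)
$g = -15$ ($g = \left(-1\right) \left(-3\right) \left(-5\right) = 3 \left(-5\right) = -15$)
$g 81 + 31 = \left(-15\right) 81 + 31 = -1215 + 31 = -1184$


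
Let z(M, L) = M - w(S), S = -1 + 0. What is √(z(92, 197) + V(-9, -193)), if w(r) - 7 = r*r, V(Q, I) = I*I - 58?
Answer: 5*√1491 ≈ 193.07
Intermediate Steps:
V(Q, I) = -58 + I² (V(Q, I) = I² - 58 = -58 + I²)
S = -1
w(r) = 7 + r² (w(r) = 7 + r*r = 7 + r²)
z(M, L) = -8 + M (z(M, L) = M - (7 + (-1)²) = M - (7 + 1) = M - 1*8 = M - 8 = -8 + M)
√(z(92, 197) + V(-9, -193)) = √((-8 + 92) + (-58 + (-193)²)) = √(84 + (-58 + 37249)) = √(84 + 37191) = √37275 = 5*√1491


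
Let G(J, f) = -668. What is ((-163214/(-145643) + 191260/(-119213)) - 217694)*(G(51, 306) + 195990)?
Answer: -738264218868456106368/17362538959 ≈ -4.2521e+10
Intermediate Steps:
((-163214/(-145643) + 191260/(-119213)) - 217694)*(G(51, 306) + 195990) = ((-163214/(-145643) + 191260/(-119213)) - 217694)*(-668 + 195990) = ((-163214*(-1/145643) + 191260*(-1/119213)) - 217694)*195322 = ((163214/145643 - 191260/119213) - 217694)*195322 = (-8398449598/17362538959 - 217694)*195322 = -3779728954590144/17362538959*195322 = -738264218868456106368/17362538959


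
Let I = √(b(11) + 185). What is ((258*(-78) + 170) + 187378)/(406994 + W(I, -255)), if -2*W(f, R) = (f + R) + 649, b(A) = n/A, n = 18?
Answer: 2996733560832/7281287163143 + 334848*√22583/7281287163143 ≈ 0.41157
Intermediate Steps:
b(A) = 18/A
I = √22583/11 (I = √(18/11 + 185) = √(2053/11) = √22583/11 ≈ 13.661)
W(f, R) = -649/2 - R/2 - f/2 (W(f, R) = -((f + R) + 649)/2 = -((R + f) + 649)/2 = -(649 + R + f)/2 = -649/2 - R/2 - f/2)
((258*(-78) + 170) + 187378)/(406994 + W(I, -255)) = ((258*(-78) + 170) + 187378)/(406994 + (-649/2 - ½*(-255) - √22583/22)) = ((-20124 + 170) + 187378)/(406994 + (-649/2 + 255/2 - √22583/22)) = (-19954 + 187378)/(406994 + (-197 - √22583/22)) = 167424/(406797 - √22583/22)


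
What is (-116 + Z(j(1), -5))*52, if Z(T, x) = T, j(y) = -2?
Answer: -6136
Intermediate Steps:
(-116 + Z(j(1), -5))*52 = (-116 - 2)*52 = -118*52 = -6136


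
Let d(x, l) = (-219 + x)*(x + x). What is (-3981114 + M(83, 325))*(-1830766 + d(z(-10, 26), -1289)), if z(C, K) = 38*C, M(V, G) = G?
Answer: 5475678770014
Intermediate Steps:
d(x, l) = 2*x*(-219 + x) (d(x, l) = (-219 + x)*(2*x) = 2*x*(-219 + x))
(-3981114 + M(83, 325))*(-1830766 + d(z(-10, 26), -1289)) = (-3981114 + 325)*(-1830766 + 2*(38*(-10))*(-219 + 38*(-10))) = -3980789*(-1830766 + 2*(-380)*(-219 - 380)) = -3980789*(-1830766 + 2*(-380)*(-599)) = -3980789*(-1830766 + 455240) = -3980789*(-1375526) = 5475678770014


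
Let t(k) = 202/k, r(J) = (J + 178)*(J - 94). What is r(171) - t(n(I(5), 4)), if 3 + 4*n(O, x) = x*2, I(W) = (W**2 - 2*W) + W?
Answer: 133557/5 ≈ 26711.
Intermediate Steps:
I(W) = W**2 - W
n(O, x) = -3/4 + x/2 (n(O, x) = -3/4 + (x*2)/4 = -3/4 + (2*x)/4 = -3/4 + x/2)
r(J) = (-94 + J)*(178 + J) (r(J) = (178 + J)*(-94 + J) = (-94 + J)*(178 + J))
r(171) - t(n(I(5), 4)) = (-16732 + 171**2 + 84*171) - 202/(-3/4 + (1/2)*4) = (-16732 + 29241 + 14364) - 202/(-3/4 + 2) = 26873 - 202/5/4 = 26873 - 202*4/5 = 26873 - 1*808/5 = 26873 - 808/5 = 133557/5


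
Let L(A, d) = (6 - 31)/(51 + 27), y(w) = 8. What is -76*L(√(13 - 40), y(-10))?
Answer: 950/39 ≈ 24.359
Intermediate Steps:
L(A, d) = -25/78
-76*L(√(13 - 40), y(-10)) = -76*(-25/78) = 950/39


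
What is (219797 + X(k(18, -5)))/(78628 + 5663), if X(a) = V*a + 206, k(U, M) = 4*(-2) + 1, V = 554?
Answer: 216125/84291 ≈ 2.5640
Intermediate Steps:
k(U, M) = -7 (k(U, M) = -8 + 1 = -7)
X(a) = 206 + 554*a (X(a) = 554*a + 206 = 206 + 554*a)
(219797 + X(k(18, -5)))/(78628 + 5663) = (219797 + (206 + 554*(-7)))/(78628 + 5663) = (219797 + (206 - 3878))/84291 = (219797 - 3672)*(1/84291) = 216125*(1/84291) = 216125/84291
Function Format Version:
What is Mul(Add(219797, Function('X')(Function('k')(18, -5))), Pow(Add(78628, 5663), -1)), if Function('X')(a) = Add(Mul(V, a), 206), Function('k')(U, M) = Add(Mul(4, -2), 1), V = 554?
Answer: Rational(216125, 84291) ≈ 2.5640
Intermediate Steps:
Function('k')(U, M) = -7 (Function('k')(U, M) = Add(-8, 1) = -7)
Function('X')(a) = Add(206, Mul(554, a)) (Function('X')(a) = Add(Mul(554, a), 206) = Add(206, Mul(554, a)))
Mul(Add(219797, Function('X')(Function('k')(18, -5))), Pow(Add(78628, 5663), -1)) = Mul(Add(219797, Add(206, Mul(554, -7))), Pow(Add(78628, 5663), -1)) = Mul(Add(219797, Add(206, -3878)), Pow(84291, -1)) = Mul(Add(219797, -3672), Rational(1, 84291)) = Mul(216125, Rational(1, 84291)) = Rational(216125, 84291)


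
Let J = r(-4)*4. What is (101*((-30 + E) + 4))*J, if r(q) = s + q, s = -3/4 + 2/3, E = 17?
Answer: 14847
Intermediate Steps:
s = -1/12 (s = -3*1/4 + 2*(1/3) = -3/4 + 2/3 = -1/12 ≈ -0.083333)
r(q) = -1/12 + q
J = -49/3 (J = (-1/12 - 4)*4 = -49/12*4 = -49/3 ≈ -16.333)
(101*((-30 + E) + 4))*J = (101*((-30 + 17) + 4))*(-49/3) = (101*(-13 + 4))*(-49/3) = (101*(-9))*(-49/3) = -909*(-49/3) = 14847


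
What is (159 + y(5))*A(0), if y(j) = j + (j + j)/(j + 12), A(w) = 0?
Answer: 0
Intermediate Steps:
y(j) = j + 2*j/(12 + j) (y(j) = j + (2*j)/(12 + j) = j + 2*j/(12 + j))
(159 + y(5))*A(0) = (159 + 5*(14 + 5)/(12 + 5))*0 = (159 + 5*19/17)*0 = (159 + 5*(1/17)*19)*0 = (159 + 95/17)*0 = (2798/17)*0 = 0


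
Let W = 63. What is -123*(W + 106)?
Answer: -20787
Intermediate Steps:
-123*(W + 106) = -123*(63 + 106) = -123*169 = -20787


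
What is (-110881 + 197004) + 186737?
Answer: 272860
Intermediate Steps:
(-110881 + 197004) + 186737 = 86123 + 186737 = 272860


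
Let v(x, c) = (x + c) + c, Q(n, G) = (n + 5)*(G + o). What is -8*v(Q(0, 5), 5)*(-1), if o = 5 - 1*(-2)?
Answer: 560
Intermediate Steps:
o = 7 (o = 5 + 2 = 7)
Q(n, G) = (5 + n)*(7 + G) (Q(n, G) = (n + 5)*(G + 7) = (5 + n)*(7 + G))
v(x, c) = x + 2*c (v(x, c) = (c + x) + c = x + 2*c)
-8*v(Q(0, 5), 5)*(-1) = -8*((35 + 5*5 + 7*0 + 5*0) + 2*5)*(-1) = -8*((35 + 25 + 0 + 0) + 10)*(-1) = -8*(60 + 10)*(-1) = -8*70*(-1) = -560*(-1) = 560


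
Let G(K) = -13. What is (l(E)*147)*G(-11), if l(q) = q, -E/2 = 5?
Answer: 19110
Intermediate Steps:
E = -10 (E = -2*5 = -10)
(l(E)*147)*G(-11) = -10*147*(-13) = -1470*(-13) = 19110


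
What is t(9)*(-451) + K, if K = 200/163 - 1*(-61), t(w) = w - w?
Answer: 10143/163 ≈ 62.227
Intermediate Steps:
t(w) = 0
K = 10143/163 (K = 200*(1/163) + 61 = 200/163 + 61 = 10143/163 ≈ 62.227)
t(9)*(-451) + K = 0*(-451) + 10143/163 = 0 + 10143/163 = 10143/163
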